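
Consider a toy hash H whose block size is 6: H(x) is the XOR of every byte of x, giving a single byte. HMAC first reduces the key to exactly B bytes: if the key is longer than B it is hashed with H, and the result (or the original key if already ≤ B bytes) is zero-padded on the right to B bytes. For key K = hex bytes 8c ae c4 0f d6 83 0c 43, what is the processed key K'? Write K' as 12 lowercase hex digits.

|K| = 8 > B = 6, so first hash the key.
H(K): XOR 8c⊕ae⊕c4⊕0f⊕d6⊕83⊕0c⊕43 = f3.
Zero-pad H(K) = f3 to 6 bytes: K' = f3 00 00 00 00 00.

f30000000000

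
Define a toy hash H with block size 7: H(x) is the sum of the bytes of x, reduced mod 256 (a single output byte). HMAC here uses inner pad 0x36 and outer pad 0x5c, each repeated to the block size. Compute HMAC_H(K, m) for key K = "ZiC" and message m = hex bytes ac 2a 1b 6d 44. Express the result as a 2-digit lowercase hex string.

Key "ZiC" = 5a 69 43 is 3 bytes ≤ B = 7; zero-pad to 7 bytes: K' = 5a 69 43 00 00 00 00.
K' ⊕ ipad = 6c 5f 75 36 36 36 36.  K' ⊕ opad = 06 35 1f 5c 5c 5c 5c.
Inner input = (K'⊕ipad) ∥ m = 6c 5f 75 36 36 36 36 ∥ ac 2a 1b 6d 44.
Inner hash: sum = 108+95+117+54+54+54+54+172+42+27+109+68 = 954; mod 256 = 186 → ba.
Outer input = (K'⊕opad) ∥ inner = 06 35 1f 5c 5c 5c 5c ∥ ba.
Outer hash (tag): sum = 6+53+31+92+92+92+92+186 = 644; mod 256 = 132 → 84.

84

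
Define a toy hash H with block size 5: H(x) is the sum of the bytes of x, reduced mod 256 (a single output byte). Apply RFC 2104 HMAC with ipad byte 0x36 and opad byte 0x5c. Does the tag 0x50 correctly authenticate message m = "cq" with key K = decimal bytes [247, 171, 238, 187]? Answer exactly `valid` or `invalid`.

invalid

Key decimal bytes [247, 171, 238, 187] = f7 ab ee bb is 4 bytes ≤ B = 5; zero-pad to 5 bytes: K' = f7 ab ee bb 00.
K' ⊕ ipad = c1 9d d8 8d 36; K' ⊕ opad = ab f7 b2 e7 5c.
Inner hash: sum = 193+157+216+141+54+99+113 = 973; mod 256 = 205 → cd.
Outer hash (recomputed tag): sum = 171+247+178+231+92+205 = 1124; mod 256 = 100 → 64.
Recomputed tag = 64; claimed = 50 → mismatch.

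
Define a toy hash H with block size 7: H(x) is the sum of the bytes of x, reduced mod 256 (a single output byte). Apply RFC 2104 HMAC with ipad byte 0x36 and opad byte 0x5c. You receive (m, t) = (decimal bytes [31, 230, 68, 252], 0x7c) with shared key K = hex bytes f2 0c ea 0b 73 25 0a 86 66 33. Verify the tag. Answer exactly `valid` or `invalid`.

invalid

Key hex bytes f2 0c ea 0b 73 25 0a 86 66 33 is 10 bytes > B = 7, so hash it first: H(key) = b4, then zero-pad to 7 bytes: K' = b4 00 00 00 00 00 00.
K' ⊕ ipad = 82 36 36 36 36 36 36; K' ⊕ opad = e8 5c 5c 5c 5c 5c 5c.
Inner hash: sum = 130+54+54+54+54+54+54+31+230+68+252 = 1035; mod 256 = 11 → 0b.
Outer hash (recomputed tag): sum = 232+92+92+92+92+92+92+11 = 795; mod 256 = 27 → 1b.
Recomputed tag = 1b; claimed = 7c → mismatch.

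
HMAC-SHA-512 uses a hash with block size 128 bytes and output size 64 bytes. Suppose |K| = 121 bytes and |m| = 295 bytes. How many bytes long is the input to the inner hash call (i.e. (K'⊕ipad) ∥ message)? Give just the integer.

423

Key is 121 ≤ 128 bytes, zero-padded: |K'| = 128.
Inner input = (K'⊕ipad) ∥ m → 128 + 295 = 423 bytes.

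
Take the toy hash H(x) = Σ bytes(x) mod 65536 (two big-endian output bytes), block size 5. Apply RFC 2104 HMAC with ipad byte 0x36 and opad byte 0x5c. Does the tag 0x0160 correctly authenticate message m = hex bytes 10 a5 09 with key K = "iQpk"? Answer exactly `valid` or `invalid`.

Key "iQpk" = 69 51 70 6b is 4 bytes ≤ B = 5; zero-pad to 5 bytes: K' = 69 51 70 6b 00.
K' ⊕ ipad = 5f 67 46 5d 36; K' ⊕ opad = 35 0d 2c 37 5c.
Inner hash: sum = 95+103+70+93+54+16+165+9 = 605 → 02 5d.
Outer hash (recomputed tag): sum = 53+13+44+55+92+2+93 = 352 → 01 60.
Recomputed tag = 0160; claimed = 0160 → match.

valid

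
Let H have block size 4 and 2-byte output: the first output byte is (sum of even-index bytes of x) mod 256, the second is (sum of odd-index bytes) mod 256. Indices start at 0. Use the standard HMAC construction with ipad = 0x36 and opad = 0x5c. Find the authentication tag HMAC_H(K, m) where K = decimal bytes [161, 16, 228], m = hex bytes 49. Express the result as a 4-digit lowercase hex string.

6704

Key decimal bytes [161, 16, 228] = a1 10 e4 is 3 bytes ≤ B = 4; zero-pad to 4 bytes: K' = a1 10 e4 00.
K' ⊕ ipad = 97 26 d2 36.  K' ⊕ opad = fd 4c b8 5c.
Inner input = (K'⊕ipad) ∥ m = 97 26 d2 36 ∥ 49.
Inner hash: even-index sum = 434 mod 256 = 178; odd-index sum = 92 mod 256 = 92 → b2 5c.
Outer input = (K'⊕opad) ∥ inner = fd 4c b8 5c ∥ b2 5c.
Outer hash (tag): even-index sum = 615 mod 256 = 103; odd-index sum = 260 mod 256 = 4 → 67 04.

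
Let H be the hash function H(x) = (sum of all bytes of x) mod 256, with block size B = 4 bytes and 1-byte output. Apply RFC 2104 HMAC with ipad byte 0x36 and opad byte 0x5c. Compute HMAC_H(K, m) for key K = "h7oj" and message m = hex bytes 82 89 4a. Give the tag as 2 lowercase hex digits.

71

Key "h7oj" = 68 37 6f 6a is exactly B = 4 bytes: K' = 68 37 6f 6a.
K' ⊕ ipad = 5e 01 59 5c.  K' ⊕ opad = 34 6b 33 36.
Inner input = (K'⊕ipad) ∥ m = 5e 01 59 5c ∥ 82 89 4a.
Inner hash: sum = 94+1+89+92+130+137+74 = 617; mod 256 = 105 → 69.
Outer input = (K'⊕opad) ∥ inner = 34 6b 33 36 ∥ 69.
Outer hash (tag): sum = 52+107+51+54+105 = 369; mod 256 = 113 → 71.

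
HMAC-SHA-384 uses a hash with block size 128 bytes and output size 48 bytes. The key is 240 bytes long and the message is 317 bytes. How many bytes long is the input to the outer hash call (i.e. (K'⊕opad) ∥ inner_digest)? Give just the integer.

Key is 240 > 128 bytes, so it is hashed to 48 bytes then zero-padded to 128: |K'| = 128.
Outer input = (K'⊕opad) ∥ H(inner) → 128 + 48 = 176 bytes.

176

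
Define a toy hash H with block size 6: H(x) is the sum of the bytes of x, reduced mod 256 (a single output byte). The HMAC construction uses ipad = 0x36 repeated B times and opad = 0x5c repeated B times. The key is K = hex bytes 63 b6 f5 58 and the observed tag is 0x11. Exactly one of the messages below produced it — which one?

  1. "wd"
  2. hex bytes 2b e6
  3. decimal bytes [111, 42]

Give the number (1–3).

2

Key hex bytes 63 b6 f5 58 is 4 bytes ≤ B = 6; zero-pad to 6 bytes: K' = 63 b6 f5 58 00 00.
K' ⊕ ipad = 55 80 c3 6e 36 36; K' ⊕ opad = 3f ea a9 04 5c 5c.
m1: inner = H(55 80 c3 6e 36 36 77 64) = 4d; tag = H(3f ea a9 04 5c 5c 4d) = db
m2: inner = H(55 80 c3 6e 36 36 2b e6) = 83; tag = H(3f ea a9 04 5c 5c 83) = 11 ← matches
m3: inner = H(55 80 c3 6e 36 36 6f 2a) = 0b; tag = H(3f ea a9 04 5c 5c 0b) = 99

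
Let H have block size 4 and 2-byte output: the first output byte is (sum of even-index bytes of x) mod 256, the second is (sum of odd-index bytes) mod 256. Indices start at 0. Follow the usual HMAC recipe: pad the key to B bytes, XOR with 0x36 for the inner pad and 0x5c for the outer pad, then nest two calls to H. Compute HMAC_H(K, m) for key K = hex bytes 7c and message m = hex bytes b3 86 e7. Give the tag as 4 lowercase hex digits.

Key hex bytes 7c is 1 byte ≤ B = 4; zero-pad to 4 bytes: K' = 7c 00 00 00.
K' ⊕ ipad = 4a 36 36 36.  K' ⊕ opad = 20 5c 5c 5c.
Inner input = (K'⊕ipad) ∥ m = 4a 36 36 36 ∥ b3 86 e7.
Inner hash: even-index sum = 538 mod 256 = 26; odd-index sum = 242 mod 256 = 242 → 1a f2.
Outer input = (K'⊕opad) ∥ inner = 20 5c 5c 5c ∥ 1a f2.
Outer hash (tag): even-index sum = 150 mod 256 = 150; odd-index sum = 426 mod 256 = 170 → 96 aa.

96aa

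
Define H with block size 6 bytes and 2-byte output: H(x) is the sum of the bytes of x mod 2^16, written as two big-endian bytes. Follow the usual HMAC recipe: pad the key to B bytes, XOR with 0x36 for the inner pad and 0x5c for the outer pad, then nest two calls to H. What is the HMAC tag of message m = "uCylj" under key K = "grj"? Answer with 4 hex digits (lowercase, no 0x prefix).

Key "grj" = 67 72 6a is 3 bytes ≤ B = 6; zero-pad to 6 bytes: K' = 67 72 6a 00 00 00.
K' ⊕ ipad = 51 44 5c 36 36 36.  K' ⊕ opad = 3b 2e 36 5c 5c 5c.
Inner input = (K'⊕ipad) ∥ m = 51 44 5c 36 36 36 ∥ 75 43 79 6c 6a.
Inner hash: sum = 81+68+92+54+54+54+117+67+121+108+106 = 922 → 03 9a.
Outer input = (K'⊕opad) ∥ inner = 3b 2e 36 5c 5c 5c ∥ 03 9a.
Outer hash (tag): sum = 59+46+54+92+92+92+3+154 = 592 → 02 50.

0250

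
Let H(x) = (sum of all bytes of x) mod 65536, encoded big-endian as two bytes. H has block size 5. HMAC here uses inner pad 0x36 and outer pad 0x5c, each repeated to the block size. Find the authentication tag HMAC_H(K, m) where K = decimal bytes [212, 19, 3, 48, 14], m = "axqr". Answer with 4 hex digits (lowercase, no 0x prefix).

Key decimal bytes [212, 19, 3, 48, 14] = d4 13 03 30 0e is exactly B = 5 bytes: K' = d4 13 03 30 0e.
K' ⊕ ipad = e2 25 35 06 38.  K' ⊕ opad = 88 4f 5f 6c 52.
Inner input = (K'⊕ipad) ∥ m = e2 25 35 06 38 ∥ 61 78 71 72.
Inner hash: sum = 226+37+53+6+56+97+120+113+114 = 822 → 03 36.
Outer input = (K'⊕opad) ∥ inner = 88 4f 5f 6c 52 ∥ 03 36.
Outer hash (tag): sum = 136+79+95+108+82+3+54 = 557 → 02 2d.

022d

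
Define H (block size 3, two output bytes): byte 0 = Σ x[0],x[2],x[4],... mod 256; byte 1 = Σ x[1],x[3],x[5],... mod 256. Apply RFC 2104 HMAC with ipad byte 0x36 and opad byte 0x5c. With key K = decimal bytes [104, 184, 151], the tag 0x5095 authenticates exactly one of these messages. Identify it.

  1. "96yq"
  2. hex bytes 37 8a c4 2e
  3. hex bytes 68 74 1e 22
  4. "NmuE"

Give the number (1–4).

Key decimal bytes [104, 184, 151] = 68 b8 97 is exactly B = 3 bytes: K' = 68 b8 97.
K' ⊕ ipad = 5e 8e a1; K' ⊕ opad = 34 e4 cb.
m1: inner = H(5e 8e a1 39 36 79 71) = a6 40; tag = H(34 e4 cb a6 40) = 3f8a
m2: inner = H(5e 8e a1 37 8a c4 2e) = b7 89; tag = H(34 e4 cb b7 89) = 889b
m3: inner = H(5e 8e a1 68 74 1e 22) = 95 14; tag = H(34 e4 cb 95 14) = 1379
m4: inner = H(5e 8e a1 4e 6d 75 45) = b1 51; tag = H(34 e4 cb b1 51) = 5095 ← matches

4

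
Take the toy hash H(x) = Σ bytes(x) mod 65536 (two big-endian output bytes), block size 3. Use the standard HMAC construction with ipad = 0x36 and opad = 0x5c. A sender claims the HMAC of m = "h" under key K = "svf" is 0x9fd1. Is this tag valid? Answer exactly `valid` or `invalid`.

Key "svf" = 73 76 66 is exactly B = 3 bytes: K' = 73 76 66.
K' ⊕ ipad = 45 40 50; K' ⊕ opad = 2f 2a 3a.
Inner hash: sum = 69+64+80+104 = 317 → 01 3d.
Outer hash (recomputed tag): sum = 47+42+58+1+61 = 209 → 00 d1.
Recomputed tag = 00d1; claimed = 9fd1 → mismatch.

invalid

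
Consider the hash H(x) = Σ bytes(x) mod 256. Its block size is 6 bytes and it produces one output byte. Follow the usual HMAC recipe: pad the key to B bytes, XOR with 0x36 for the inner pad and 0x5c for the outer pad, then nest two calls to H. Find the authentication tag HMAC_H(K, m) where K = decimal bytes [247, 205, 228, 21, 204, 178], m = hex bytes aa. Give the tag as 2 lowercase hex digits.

94

Key decimal bytes [247, 205, 228, 21, 204, 178] = f7 cd e4 15 cc b2 is exactly B = 6 bytes: K' = f7 cd e4 15 cc b2.
K' ⊕ ipad = c1 fb d2 23 fa 84.  K' ⊕ opad = ab 91 b8 49 90 ee.
Inner input = (K'⊕ipad) ∥ m = c1 fb d2 23 fa 84 ∥ aa.
Inner hash: sum = 193+251+210+35+250+132+170 = 1241; mod 256 = 217 → d9.
Outer input = (K'⊕opad) ∥ inner = ab 91 b8 49 90 ee ∥ d9.
Outer hash (tag): sum = 171+145+184+73+144+238+217 = 1172; mod 256 = 148 → 94.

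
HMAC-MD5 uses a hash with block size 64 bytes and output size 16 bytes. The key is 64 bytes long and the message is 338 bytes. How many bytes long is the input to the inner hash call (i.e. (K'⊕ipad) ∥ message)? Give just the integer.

Key is 64 ≤ 64 bytes, zero-padded: |K'| = 64.
Inner input = (K'⊕ipad) ∥ m → 64 + 338 = 402 bytes.

402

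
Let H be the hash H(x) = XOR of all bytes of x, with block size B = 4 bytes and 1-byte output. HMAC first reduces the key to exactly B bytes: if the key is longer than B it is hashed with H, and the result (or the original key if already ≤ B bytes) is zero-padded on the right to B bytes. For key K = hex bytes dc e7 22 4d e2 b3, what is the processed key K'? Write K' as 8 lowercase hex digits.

05000000

|K| = 6 > B = 4, so first hash the key.
H(K): XOR dc⊕e7⊕22⊕4d⊕e2⊕b3 = 05.
Zero-pad H(K) = 05 to 4 bytes: K' = 05 00 00 00.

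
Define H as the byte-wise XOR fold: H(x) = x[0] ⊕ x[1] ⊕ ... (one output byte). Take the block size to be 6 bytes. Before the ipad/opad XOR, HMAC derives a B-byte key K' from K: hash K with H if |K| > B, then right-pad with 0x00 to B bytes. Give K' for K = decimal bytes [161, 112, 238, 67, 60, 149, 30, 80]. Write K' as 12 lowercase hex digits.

|K| = 8 > B = 6, so first hash the key.
H(K): XOR a1⊕70⊕ee⊕43⊕3c⊕95⊕1e⊕50 = 9b.
Zero-pad H(K) = 9b to 6 bytes: K' = 9b 00 00 00 00 00.

9b0000000000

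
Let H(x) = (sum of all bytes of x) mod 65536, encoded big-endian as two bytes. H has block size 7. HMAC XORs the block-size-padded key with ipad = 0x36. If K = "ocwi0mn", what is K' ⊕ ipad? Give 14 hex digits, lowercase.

5955415f065b58

Key "ocwi0mn" = 6f 63 77 69 30 6d 6e is exactly B = 7 bytes: K' = 6f 63 77 69 30 6d 6e.
XOR each byte with 0x36: 6f⊕36=59, 63⊕36=55, 77⊕36=41, 69⊕36=5f, 30⊕36=06, 6d⊕36=5b, 6e⊕36=58.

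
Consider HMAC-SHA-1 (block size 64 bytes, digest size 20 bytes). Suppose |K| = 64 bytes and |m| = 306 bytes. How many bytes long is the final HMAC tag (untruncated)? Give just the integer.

20

The tag is one SHA-1 digest: 20 bytes.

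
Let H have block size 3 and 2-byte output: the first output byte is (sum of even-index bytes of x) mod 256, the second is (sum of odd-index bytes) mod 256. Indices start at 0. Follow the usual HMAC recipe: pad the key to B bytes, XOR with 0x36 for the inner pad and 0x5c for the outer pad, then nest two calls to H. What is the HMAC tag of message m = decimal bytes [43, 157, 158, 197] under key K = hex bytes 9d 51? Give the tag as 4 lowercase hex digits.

4d50

Key hex bytes 9d 51 is 2 bytes ≤ B = 3; zero-pad to 3 bytes: K' = 9d 51 00.
K' ⊕ ipad = ab 67 36.  K' ⊕ opad = c1 0d 5c.
Inner input = (K'⊕ipad) ∥ m = ab 67 36 ∥ 2b 9d 9e c5.
Inner hash: even-index sum = 579 mod 256 = 67; odd-index sum = 304 mod 256 = 48 → 43 30.
Outer input = (K'⊕opad) ∥ inner = c1 0d 5c ∥ 43 30.
Outer hash (tag): even-index sum = 333 mod 256 = 77; odd-index sum = 80 mod 256 = 80 → 4d 50.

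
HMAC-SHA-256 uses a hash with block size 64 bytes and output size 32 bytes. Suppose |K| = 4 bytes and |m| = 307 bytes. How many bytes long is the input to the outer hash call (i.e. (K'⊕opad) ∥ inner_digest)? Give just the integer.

96

Key is 4 ≤ 64 bytes, zero-padded: |K'| = 64.
Outer input = (K'⊕opad) ∥ H(inner) → 64 + 32 = 96 bytes.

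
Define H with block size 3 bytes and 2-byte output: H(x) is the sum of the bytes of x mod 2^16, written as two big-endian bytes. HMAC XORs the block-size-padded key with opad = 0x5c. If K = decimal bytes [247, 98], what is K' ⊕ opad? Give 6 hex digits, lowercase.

ab3e5c

Key decimal bytes [247, 98] = f7 62 is 2 bytes ≤ B = 3; zero-pad to 3 bytes: K' = f7 62 00.
XOR each byte with 0x5c: f7⊕5c=ab, 62⊕5c=3e, 00⊕5c=5c.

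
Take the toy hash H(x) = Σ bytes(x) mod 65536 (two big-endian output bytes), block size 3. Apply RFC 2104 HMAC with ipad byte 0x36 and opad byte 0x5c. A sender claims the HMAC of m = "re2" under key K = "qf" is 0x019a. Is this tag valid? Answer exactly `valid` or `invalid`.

Key "qf" = 71 66 is 2 bytes ≤ B = 3; zero-pad to 3 bytes: K' = 71 66 00.
K' ⊕ ipad = 47 50 36; K' ⊕ opad = 2d 3a 5c.
Inner hash: sum = 71+80+54+114+101+50 = 470 → 01 d6.
Outer hash (recomputed tag): sum = 45+58+92+1+214 = 410 → 01 9a.
Recomputed tag = 019a; claimed = 019a → match.

valid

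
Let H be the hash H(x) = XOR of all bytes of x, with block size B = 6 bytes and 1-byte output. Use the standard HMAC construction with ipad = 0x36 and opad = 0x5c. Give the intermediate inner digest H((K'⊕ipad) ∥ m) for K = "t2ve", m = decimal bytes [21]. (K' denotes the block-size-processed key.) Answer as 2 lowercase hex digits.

Key "t2ve" = 74 32 76 65 is 4 bytes ≤ B = 6; zero-pad to 6 bytes: K' = 74 32 76 65 00 00.
K' ⊕ ipad = 42 04 40 53 36 36.
Inner input = 42 04 40 53 36 36 ∥ 15.
Inner hash: XOR 42⊕04⊕40⊕53⊕36⊕36⊕15 = 40.

40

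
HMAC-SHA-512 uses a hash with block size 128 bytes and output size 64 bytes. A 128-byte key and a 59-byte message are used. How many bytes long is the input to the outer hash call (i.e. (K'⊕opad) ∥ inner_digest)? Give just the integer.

192

Key is 128 ≤ 128 bytes, zero-padded: |K'| = 128.
Outer input = (K'⊕opad) ∥ H(inner) → 128 + 64 = 192 bytes.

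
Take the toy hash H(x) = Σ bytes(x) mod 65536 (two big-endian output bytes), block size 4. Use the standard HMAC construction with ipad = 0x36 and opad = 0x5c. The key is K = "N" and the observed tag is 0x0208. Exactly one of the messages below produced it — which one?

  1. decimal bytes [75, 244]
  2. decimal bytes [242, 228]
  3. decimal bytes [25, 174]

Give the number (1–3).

Key "N" = 4e is 1 byte ≤ B = 4; zero-pad to 4 bytes: K' = 4e 00 00 00.
K' ⊕ ipad = 78 36 36 36; K' ⊕ opad = 12 5c 5c 5c.
m1: inner = H(78 36 36 36 4b f4) = 02 59; tag = H(12 5c 5c 5c 02 59) = 0181
m2: inner = H(78 36 36 36 f2 e4) = 02 f0; tag = H(12 5c 5c 5c 02 f0) = 0218
m3: inner = H(78 36 36 36 19 ae) = 01 e1; tag = H(12 5c 5c 5c 01 e1) = 0208 ← matches

3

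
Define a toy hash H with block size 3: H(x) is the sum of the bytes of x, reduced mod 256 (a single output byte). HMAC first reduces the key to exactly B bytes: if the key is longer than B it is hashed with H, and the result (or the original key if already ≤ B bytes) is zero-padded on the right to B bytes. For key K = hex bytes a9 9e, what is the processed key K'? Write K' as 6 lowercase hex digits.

Key hex bytes a9 9e is 2 bytes ≤ B = 3; zero-pad to 3 bytes: K' = a9 9e 00.

a99e00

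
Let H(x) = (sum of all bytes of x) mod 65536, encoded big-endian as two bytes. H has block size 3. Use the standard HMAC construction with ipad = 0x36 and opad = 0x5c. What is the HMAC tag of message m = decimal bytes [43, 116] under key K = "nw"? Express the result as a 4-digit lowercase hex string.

0128

Key "nw" = 6e 77 is 2 bytes ≤ B = 3; zero-pad to 3 bytes: K' = 6e 77 00.
K' ⊕ ipad = 58 41 36.  K' ⊕ opad = 32 2b 5c.
Inner input = (K'⊕ipad) ∥ m = 58 41 36 ∥ 2b 74.
Inner hash: sum = 88+65+54+43+116 = 366 → 01 6e.
Outer input = (K'⊕opad) ∥ inner = 32 2b 5c ∥ 01 6e.
Outer hash (tag): sum = 50+43+92+1+110 = 296 → 01 28.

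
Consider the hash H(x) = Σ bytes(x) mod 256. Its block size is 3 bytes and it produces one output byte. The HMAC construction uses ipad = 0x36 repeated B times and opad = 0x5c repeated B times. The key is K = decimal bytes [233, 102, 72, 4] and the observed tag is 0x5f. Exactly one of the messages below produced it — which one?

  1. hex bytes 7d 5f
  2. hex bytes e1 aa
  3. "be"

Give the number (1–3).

3

Key decimal bytes [233, 102, 72, 4] = e9 66 48 04 is 4 bytes > B = 3, so hash it first: H(key) = 9b, then zero-pad to 3 bytes: K' = 9b 00 00.
K' ⊕ ipad = ad 36 36; K' ⊕ opad = c7 5c 5c.
m1: inner = H(ad 36 36 7d 5f) = f5; tag = H(c7 5c 5c f5) = 74
m2: inner = H(ad 36 36 e1 aa) = a4; tag = H(c7 5c 5c a4) = 23
m3: inner = H(ad 36 36 62 65) = e0; tag = H(c7 5c 5c e0) = 5f ← matches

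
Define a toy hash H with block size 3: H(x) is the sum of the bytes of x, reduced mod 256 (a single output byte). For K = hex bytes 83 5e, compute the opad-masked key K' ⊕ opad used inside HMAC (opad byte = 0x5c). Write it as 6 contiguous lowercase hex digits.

df025c

Key hex bytes 83 5e is 2 bytes ≤ B = 3; zero-pad to 3 bytes: K' = 83 5e 00.
XOR each byte with 0x5c: 83⊕5c=df, 5e⊕5c=02, 00⊕5c=5c.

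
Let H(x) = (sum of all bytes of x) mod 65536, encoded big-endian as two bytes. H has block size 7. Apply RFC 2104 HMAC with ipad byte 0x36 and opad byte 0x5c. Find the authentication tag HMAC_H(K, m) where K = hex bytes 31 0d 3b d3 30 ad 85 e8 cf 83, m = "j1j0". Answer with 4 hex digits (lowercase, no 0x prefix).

Key hex bytes 31 0d 3b d3 30 ad 85 e8 cf 83 is 10 bytes > B = 7, so hash it first: H(key) = 04 e8, then zero-pad to 7 bytes: K' = 04 e8 00 00 00 00 00.
K' ⊕ ipad = 32 de 36 36 36 36 36.  K' ⊕ opad = 58 b4 5c 5c 5c 5c 5c.
Inner input = (K'⊕ipad) ∥ m = 32 de 36 36 36 36 36 ∥ 6a 31 6a 30.
Inner hash: sum = 50+222+54+54+54+54+54+106+49+106+48 = 851 → 03 53.
Outer input = (K'⊕opad) ∥ inner = 58 b4 5c 5c 5c 5c 5c ∥ 03 53.
Outer hash (tag): sum = 88+180+92+92+92+92+92+3+83 = 814 → 03 2e.

032e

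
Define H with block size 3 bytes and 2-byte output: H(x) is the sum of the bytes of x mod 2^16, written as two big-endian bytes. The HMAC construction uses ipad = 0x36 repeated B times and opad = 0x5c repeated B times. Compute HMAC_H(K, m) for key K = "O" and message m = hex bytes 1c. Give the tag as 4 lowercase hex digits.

00cd

Key "O" = 4f is 1 byte ≤ B = 3; zero-pad to 3 bytes: K' = 4f 00 00.
K' ⊕ ipad = 79 36 36.  K' ⊕ opad = 13 5c 5c.
Inner input = (K'⊕ipad) ∥ m = 79 36 36 ∥ 1c.
Inner hash: sum = 121+54+54+28 = 257 → 01 01.
Outer input = (K'⊕opad) ∥ inner = 13 5c 5c ∥ 01 01.
Outer hash (tag): sum = 19+92+92+1+1 = 205 → 00 cd.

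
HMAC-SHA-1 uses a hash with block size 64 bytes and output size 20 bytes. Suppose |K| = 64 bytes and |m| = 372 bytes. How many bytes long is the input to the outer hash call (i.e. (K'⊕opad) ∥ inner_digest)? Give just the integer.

Key is 64 ≤ 64 bytes, zero-padded: |K'| = 64.
Outer input = (K'⊕opad) ∥ H(inner) → 64 + 20 = 84 bytes.

84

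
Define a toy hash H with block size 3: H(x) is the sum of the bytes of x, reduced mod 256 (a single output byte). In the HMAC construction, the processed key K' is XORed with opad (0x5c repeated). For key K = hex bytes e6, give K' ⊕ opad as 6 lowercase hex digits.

Key hex bytes e6 is 1 byte ≤ B = 3; zero-pad to 3 bytes: K' = e6 00 00.
XOR each byte with 0x5c: e6⊕5c=ba, 00⊕5c=5c, 00⊕5c=5c.

ba5c5c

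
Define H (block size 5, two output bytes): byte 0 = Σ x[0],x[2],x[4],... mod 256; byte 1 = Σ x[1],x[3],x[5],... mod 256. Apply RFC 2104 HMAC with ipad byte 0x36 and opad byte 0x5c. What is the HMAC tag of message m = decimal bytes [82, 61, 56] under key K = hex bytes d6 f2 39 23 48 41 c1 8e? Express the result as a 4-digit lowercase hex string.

Key hex bytes d6 f2 39 23 48 41 c1 8e is 8 bytes > B = 5, so hash it first: H(key) = 18 e4, then zero-pad to 5 bytes: K' = 18 e4 00 00 00.
K' ⊕ ipad = 2e d2 36 36 36.  K' ⊕ opad = 44 b8 5c 5c 5c.
Inner input = (K'⊕ipad) ∥ m = 2e d2 36 36 36 ∥ 52 3d 38.
Inner hash: even-index sum = 215 mod 256 = 215; odd-index sum = 402 mod 256 = 146 → d7 92.
Outer input = (K'⊕opad) ∥ inner = 44 b8 5c 5c 5c ∥ d7 92.
Outer hash (tag): even-index sum = 398 mod 256 = 142; odd-index sum = 491 mod 256 = 235 → 8e eb.

8eeb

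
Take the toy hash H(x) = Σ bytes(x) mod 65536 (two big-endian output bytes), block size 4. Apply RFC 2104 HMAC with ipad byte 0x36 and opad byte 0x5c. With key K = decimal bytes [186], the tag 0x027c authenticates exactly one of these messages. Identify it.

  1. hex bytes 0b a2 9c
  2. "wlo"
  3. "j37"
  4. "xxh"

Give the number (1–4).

2

Key decimal bytes [186] = ba is 1 byte ≤ B = 4; zero-pad to 4 bytes: K' = ba 00 00 00.
K' ⊕ ipad = 8c 36 36 36; K' ⊕ opad = e6 5c 5c 5c.
m1: inner = H(8c 36 36 36 0b a2 9c) = 02 77; tag = H(e6 5c 5c 5c 02 77) = 0273
m2: inner = H(8c 36 36 36 77 6c 6f) = 02 80; tag = H(e6 5c 5c 5c 02 80) = 027c ← matches
m3: inner = H(8c 36 36 36 6a 33 37) = 02 02; tag = H(e6 5c 5c 5c 02 02) = 01fe
m4: inner = H(8c 36 36 36 78 78 68) = 02 86; tag = H(e6 5c 5c 5c 02 86) = 0282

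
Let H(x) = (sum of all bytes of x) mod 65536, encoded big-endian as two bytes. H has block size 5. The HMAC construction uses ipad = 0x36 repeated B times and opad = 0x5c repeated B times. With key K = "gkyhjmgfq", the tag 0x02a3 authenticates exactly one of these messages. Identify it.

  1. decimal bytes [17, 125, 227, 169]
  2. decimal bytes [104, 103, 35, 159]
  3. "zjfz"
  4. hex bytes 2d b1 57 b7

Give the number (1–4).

3

Key "gkyhjmgfq" = 67 6b 79 68 6a 6d 67 66 71 is 9 bytes > B = 5, so hash it first: H(key) = 03 c8, then zero-pad to 5 bytes: K' = 03 c8 00 00 00.
K' ⊕ ipad = 35 fe 36 36 36; K' ⊕ opad = 5f 94 5c 5c 5c.
m1: inner = H(35 fe 36 36 36 11 7d e3 a9) = 03 ef; tag = H(5f 94 5c 5c 5c 03 ef) = 02f9
m2: inner = H(35 fe 36 36 36 68 67 23 9f) = 03 66; tag = H(5f 94 5c 5c 5c 03 66) = 0270
m3: inner = H(35 fe 36 36 36 7a 6a 66 7a) = 03 99; tag = H(5f 94 5c 5c 5c 03 99) = 02a3 ← matches
m4: inner = H(35 fe 36 36 36 2d b1 57 b7) = 03 c1; tag = H(5f 94 5c 5c 5c 03 c1) = 02cb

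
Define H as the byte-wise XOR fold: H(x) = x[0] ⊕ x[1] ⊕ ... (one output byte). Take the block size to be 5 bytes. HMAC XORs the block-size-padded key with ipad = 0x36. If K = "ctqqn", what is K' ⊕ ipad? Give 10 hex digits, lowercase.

5542474758

Key "ctqqn" = 63 74 71 71 6e is exactly B = 5 bytes: K' = 63 74 71 71 6e.
XOR each byte with 0x36: 63⊕36=55, 74⊕36=42, 71⊕36=47, 71⊕36=47, 6e⊕36=58.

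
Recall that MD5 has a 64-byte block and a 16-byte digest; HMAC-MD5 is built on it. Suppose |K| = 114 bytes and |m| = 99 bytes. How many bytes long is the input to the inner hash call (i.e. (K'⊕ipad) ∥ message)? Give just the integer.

163

Key is 114 > 64 bytes, so it is hashed to 16 bytes then zero-padded to 64: |K'| = 64.
Inner input = (K'⊕ipad) ∥ m → 64 + 99 = 163 bytes.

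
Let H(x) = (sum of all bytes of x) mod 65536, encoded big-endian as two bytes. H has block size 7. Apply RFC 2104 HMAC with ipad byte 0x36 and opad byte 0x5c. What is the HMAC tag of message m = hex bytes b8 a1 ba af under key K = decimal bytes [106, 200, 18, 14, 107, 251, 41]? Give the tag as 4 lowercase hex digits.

0383

Key decimal bytes [106, 200, 18, 14, 107, 251, 41] = 6a c8 12 0e 6b fb 29 is exactly B = 7 bytes: K' = 6a c8 12 0e 6b fb 29.
K' ⊕ ipad = 5c fe 24 38 5d cd 1f.  K' ⊕ opad = 36 94 4e 52 37 a7 75.
Inner input = (K'⊕ipad) ∥ m = 5c fe 24 38 5d cd 1f ∥ b8 a1 ba af.
Inner hash: sum = 92+254+36+56+93+205+31+184+161+186+175 = 1473 → 05 c1.
Outer input = (K'⊕opad) ∥ inner = 36 94 4e 52 37 a7 75 ∥ 05 c1.
Outer hash (tag): sum = 54+148+78+82+55+167+117+5+193 = 899 → 03 83.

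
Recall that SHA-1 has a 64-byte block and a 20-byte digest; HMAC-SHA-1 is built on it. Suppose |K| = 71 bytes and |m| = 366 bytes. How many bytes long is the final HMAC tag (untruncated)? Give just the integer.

20

The tag is one SHA-1 digest: 20 bytes.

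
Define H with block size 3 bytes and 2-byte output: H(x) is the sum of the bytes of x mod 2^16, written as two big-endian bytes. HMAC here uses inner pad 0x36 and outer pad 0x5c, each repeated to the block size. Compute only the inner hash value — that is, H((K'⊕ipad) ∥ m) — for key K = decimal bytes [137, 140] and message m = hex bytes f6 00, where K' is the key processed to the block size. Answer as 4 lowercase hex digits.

02a5

Key decimal bytes [137, 140] = 89 8c is 2 bytes ≤ B = 3; zero-pad to 3 bytes: K' = 89 8c 00.
K' ⊕ ipad = bf ba 36.
Inner input = bf ba 36 ∥ f6 00.
Inner hash: sum = 191+186+54+246+0 = 677 → 02 a5.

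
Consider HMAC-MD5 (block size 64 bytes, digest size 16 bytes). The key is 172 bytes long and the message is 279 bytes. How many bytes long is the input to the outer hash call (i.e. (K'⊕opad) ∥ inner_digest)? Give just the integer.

Key is 172 > 64 bytes, so it is hashed to 16 bytes then zero-padded to 64: |K'| = 64.
Outer input = (K'⊕opad) ∥ H(inner) → 64 + 16 = 80 bytes.

80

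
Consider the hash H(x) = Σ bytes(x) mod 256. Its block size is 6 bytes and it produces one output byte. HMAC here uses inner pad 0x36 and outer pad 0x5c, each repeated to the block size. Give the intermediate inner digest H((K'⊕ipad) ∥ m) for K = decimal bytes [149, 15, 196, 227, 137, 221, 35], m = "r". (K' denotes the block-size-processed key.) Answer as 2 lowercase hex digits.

62

Key decimal bytes [149, 15, 196, 227, 137, 221, 35] = 95 0f c4 e3 89 dd 23 is 7 bytes > B = 6, so hash it first: H(key) = d4, then zero-pad to 6 bytes: K' = d4 00 00 00 00 00.
K' ⊕ ipad = e2 36 36 36 36 36.
Inner input = e2 36 36 36 36 36 ∥ 72.
Inner hash: sum = 226+54+54+54+54+54+114 = 610; mod 256 = 98 → 62.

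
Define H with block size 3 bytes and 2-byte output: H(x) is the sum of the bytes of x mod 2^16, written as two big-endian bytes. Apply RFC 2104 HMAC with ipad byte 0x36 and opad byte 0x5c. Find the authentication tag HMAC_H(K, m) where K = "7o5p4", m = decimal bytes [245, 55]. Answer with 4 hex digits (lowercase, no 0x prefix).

01bf

Key "7o5p4" = 37 6f 35 70 34 is 5 bytes > B = 3, so hash it first: H(key) = 01 7f, then zero-pad to 3 bytes: K' = 01 7f 00.
K' ⊕ ipad = 37 49 36.  K' ⊕ opad = 5d 23 5c.
Inner input = (K'⊕ipad) ∥ m = 37 49 36 ∥ f5 37.
Inner hash: sum = 55+73+54+245+55 = 482 → 01 e2.
Outer input = (K'⊕opad) ∥ inner = 5d 23 5c ∥ 01 e2.
Outer hash (tag): sum = 93+35+92+1+226 = 447 → 01 bf.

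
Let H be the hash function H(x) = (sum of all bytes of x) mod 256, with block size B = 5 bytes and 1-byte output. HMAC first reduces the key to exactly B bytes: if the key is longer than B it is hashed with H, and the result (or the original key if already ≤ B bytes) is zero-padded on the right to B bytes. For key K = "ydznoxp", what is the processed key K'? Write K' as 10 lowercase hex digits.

1c00000000

|K| = 7 > B = 5, so first hash the key.
H(K): sum = 121+100+122+110+111+120+112 = 796; mod 256 = 28 → 1c.
Zero-pad H(K) = 1c to 5 bytes: K' = 1c 00 00 00 00.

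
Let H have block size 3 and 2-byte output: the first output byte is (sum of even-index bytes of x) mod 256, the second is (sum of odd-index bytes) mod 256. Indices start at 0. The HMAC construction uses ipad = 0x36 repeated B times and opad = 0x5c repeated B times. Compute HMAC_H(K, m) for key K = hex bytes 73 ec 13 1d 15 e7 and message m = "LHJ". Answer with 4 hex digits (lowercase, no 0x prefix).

Key hex bytes 73 ec 13 1d 15 e7 is 6 bytes > B = 3, so hash it first: H(key) = 9b f0, then zero-pad to 3 bytes: K' = 9b f0 00.
K' ⊕ ipad = ad c6 36.  K' ⊕ opad = c7 ac 5c.
Inner input = (K'⊕ipad) ∥ m = ad c6 36 ∥ 4c 48 4a.
Inner hash: even-index sum = 299 mod 256 = 43; odd-index sum = 348 mod 256 = 92 → 2b 5c.
Outer input = (K'⊕opad) ∥ inner = c7 ac 5c ∥ 2b 5c.
Outer hash (tag): even-index sum = 383 mod 256 = 127; odd-index sum = 215 mod 256 = 215 → 7f d7.

7fd7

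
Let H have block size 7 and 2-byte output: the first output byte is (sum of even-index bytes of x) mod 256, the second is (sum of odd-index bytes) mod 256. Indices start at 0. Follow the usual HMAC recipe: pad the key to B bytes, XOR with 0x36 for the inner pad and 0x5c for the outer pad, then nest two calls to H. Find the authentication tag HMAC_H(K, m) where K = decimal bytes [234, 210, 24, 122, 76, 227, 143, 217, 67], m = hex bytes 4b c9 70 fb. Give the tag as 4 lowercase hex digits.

f588

Key decimal bytes [234, 210, 24, 122, 76, 227, 143, 217, 67] = ea d2 18 7a 4c e3 8f d9 43 is 9 bytes > B = 7, so hash it first: H(key) = 20 08, then zero-pad to 7 bytes: K' = 20 08 00 00 00 00 00.
K' ⊕ ipad = 16 3e 36 36 36 36 36.  K' ⊕ opad = 7c 54 5c 5c 5c 5c 5c.
Inner input = (K'⊕ipad) ∥ m = 16 3e 36 36 36 36 36 ∥ 4b c9 70 fb.
Inner hash: even-index sum = 636 mod 256 = 124; odd-index sum = 357 mod 256 = 101 → 7c 65.
Outer input = (K'⊕opad) ∥ inner = 7c 54 5c 5c 5c 5c 5c ∥ 7c 65.
Outer hash (tag): even-index sum = 501 mod 256 = 245; odd-index sum = 392 mod 256 = 136 → f5 88.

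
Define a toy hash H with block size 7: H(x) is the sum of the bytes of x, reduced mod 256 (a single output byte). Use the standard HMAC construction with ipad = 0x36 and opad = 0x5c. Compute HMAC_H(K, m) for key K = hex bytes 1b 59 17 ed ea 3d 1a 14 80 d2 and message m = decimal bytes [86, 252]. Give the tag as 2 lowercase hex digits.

2a

Key hex bytes 1b 59 17 ed ea 3d 1a 14 80 d2 is 10 bytes > B = 7, so hash it first: H(key) = 1f, then zero-pad to 7 bytes: K' = 1f 00 00 00 00 00 00.
K' ⊕ ipad = 29 36 36 36 36 36 36.  K' ⊕ opad = 43 5c 5c 5c 5c 5c 5c.
Inner input = (K'⊕ipad) ∥ m = 29 36 36 36 36 36 36 ∥ 56 fc.
Inner hash: sum = 41+54+54+54+54+54+54+86+252 = 703; mod 256 = 191 → bf.
Outer input = (K'⊕opad) ∥ inner = 43 5c 5c 5c 5c 5c 5c ∥ bf.
Outer hash (tag): sum = 67+92+92+92+92+92+92+191 = 810; mod 256 = 42 → 2a.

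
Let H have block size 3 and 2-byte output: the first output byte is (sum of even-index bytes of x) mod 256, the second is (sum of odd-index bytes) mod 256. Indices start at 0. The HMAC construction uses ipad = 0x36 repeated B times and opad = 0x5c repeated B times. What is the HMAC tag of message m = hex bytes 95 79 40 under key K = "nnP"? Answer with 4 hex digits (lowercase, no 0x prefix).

6b69

Key "nnP" = 6e 6e 50 is exactly B = 3 bytes: K' = 6e 6e 50.
K' ⊕ ipad = 58 58 66.  K' ⊕ opad = 32 32 0c.
Inner input = (K'⊕ipad) ∥ m = 58 58 66 ∥ 95 79 40.
Inner hash: even-index sum = 311 mod 256 = 55; odd-index sum = 301 mod 256 = 45 → 37 2d.
Outer input = (K'⊕opad) ∥ inner = 32 32 0c ∥ 37 2d.
Outer hash (tag): even-index sum = 107 mod 256 = 107; odd-index sum = 105 mod 256 = 105 → 6b 69.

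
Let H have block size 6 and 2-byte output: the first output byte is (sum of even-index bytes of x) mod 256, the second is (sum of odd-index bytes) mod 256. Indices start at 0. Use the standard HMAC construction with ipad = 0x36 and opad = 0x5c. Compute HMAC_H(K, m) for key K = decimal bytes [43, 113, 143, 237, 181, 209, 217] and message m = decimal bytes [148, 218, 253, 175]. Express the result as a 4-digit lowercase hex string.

4739

Key decimal bytes [43, 113, 143, 237, 181, 209, 217] = 2b 71 8f ed b5 d1 d9 is 7 bytes > B = 6, so hash it first: H(key) = 48 2f, then zero-pad to 6 bytes: K' = 48 2f 00 00 00 00.
K' ⊕ ipad = 7e 19 36 36 36 36.  K' ⊕ opad = 14 73 5c 5c 5c 5c.
Inner input = (K'⊕ipad) ∥ m = 7e 19 36 36 36 36 ∥ 94 da fd af.
Inner hash: even-index sum = 635 mod 256 = 123; odd-index sum = 526 mod 256 = 14 → 7b 0e.
Outer input = (K'⊕opad) ∥ inner = 14 73 5c 5c 5c 5c ∥ 7b 0e.
Outer hash (tag): even-index sum = 327 mod 256 = 71; odd-index sum = 313 mod 256 = 57 → 47 39.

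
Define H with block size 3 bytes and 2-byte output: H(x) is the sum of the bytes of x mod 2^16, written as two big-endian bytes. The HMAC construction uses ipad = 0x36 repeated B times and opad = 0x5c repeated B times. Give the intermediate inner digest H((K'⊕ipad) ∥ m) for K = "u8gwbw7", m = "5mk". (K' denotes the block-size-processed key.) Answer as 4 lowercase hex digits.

Key "u8gwbw7" = 75 38 67 77 62 77 37 is 7 bytes > B = 3, so hash it first: H(key) = 02 9b, then zero-pad to 3 bytes: K' = 02 9b 00.
K' ⊕ ipad = 34 ad 36.
Inner input = 34 ad 36 ∥ 35 6d 6b.
Inner hash: sum = 52+173+54+53+109+107 = 548 → 02 24.

0224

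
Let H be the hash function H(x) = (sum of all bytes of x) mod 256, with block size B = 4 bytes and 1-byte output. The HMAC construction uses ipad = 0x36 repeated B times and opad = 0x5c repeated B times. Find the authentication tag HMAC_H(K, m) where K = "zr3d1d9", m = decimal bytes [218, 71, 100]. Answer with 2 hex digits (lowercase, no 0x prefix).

af

Key "zr3d1d9" = 7a 72 33 64 31 64 39 is 7 bytes > B = 4, so hash it first: H(key) = 51, then zero-pad to 4 bytes: K' = 51 00 00 00.
K' ⊕ ipad = 67 36 36 36.  K' ⊕ opad = 0d 5c 5c 5c.
Inner input = (K'⊕ipad) ∥ m = 67 36 36 36 ∥ da 47 64.
Inner hash: sum = 103+54+54+54+218+71+100 = 654; mod 256 = 142 → 8e.
Outer input = (K'⊕opad) ∥ inner = 0d 5c 5c 5c ∥ 8e.
Outer hash (tag): sum = 13+92+92+92+142 = 431; mod 256 = 175 → af.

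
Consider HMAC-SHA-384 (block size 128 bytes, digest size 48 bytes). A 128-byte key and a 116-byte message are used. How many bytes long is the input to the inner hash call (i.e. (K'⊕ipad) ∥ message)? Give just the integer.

Key is 128 ≤ 128 bytes, zero-padded: |K'| = 128.
Inner input = (K'⊕ipad) ∥ m → 128 + 116 = 244 bytes.

244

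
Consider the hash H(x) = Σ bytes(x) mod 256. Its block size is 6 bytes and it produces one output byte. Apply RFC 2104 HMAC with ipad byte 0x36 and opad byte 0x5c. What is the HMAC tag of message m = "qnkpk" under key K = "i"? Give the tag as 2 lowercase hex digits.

Key "i" = 69 is 1 byte ≤ B = 6; zero-pad to 6 bytes: K' = 69 00 00 00 00 00.
K' ⊕ ipad = 5f 36 36 36 36 36.  K' ⊕ opad = 35 5c 5c 5c 5c 5c.
Inner input = (K'⊕ipad) ∥ m = 5f 36 36 36 36 36 ∥ 71 6e 6b 70 6b.
Inner hash: sum = 95+54+54+54+54+54+113+110+107+112+107 = 914; mod 256 = 146 → 92.
Outer input = (K'⊕opad) ∥ inner = 35 5c 5c 5c 5c 5c ∥ 92.
Outer hash (tag): sum = 53+92+92+92+92+92+146 = 659; mod 256 = 147 → 93.

93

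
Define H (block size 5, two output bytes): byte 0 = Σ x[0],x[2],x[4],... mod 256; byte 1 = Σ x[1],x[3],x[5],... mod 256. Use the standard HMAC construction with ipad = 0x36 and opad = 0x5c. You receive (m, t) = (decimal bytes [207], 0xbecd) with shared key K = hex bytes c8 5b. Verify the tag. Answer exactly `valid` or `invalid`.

Key hex bytes c8 5b is 2 bytes ≤ B = 5; zero-pad to 5 bytes: K' = c8 5b 00 00 00.
K' ⊕ ipad = fe 6d 36 36 36; K' ⊕ opad = 94 07 5c 5c 5c.
Inner hash: even-index sum = 362 mod 256 = 106; odd-index sum = 370 mod 256 = 114 → 6a 72.
Outer hash (recomputed tag): even-index sum = 446 mod 256 = 190; odd-index sum = 205 mod 256 = 205 → be cd.
Recomputed tag = becd; claimed = becd → match.

valid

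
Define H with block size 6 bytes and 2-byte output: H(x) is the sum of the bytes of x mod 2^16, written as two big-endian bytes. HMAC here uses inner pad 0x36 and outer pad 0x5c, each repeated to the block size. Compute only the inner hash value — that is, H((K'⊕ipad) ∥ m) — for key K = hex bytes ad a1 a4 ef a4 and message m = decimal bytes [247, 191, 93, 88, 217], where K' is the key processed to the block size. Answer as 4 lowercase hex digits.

06a9

Key hex bytes ad a1 a4 ef a4 is 5 bytes ≤ B = 6; zero-pad to 6 bytes: K' = ad a1 a4 ef a4 00.
K' ⊕ ipad = 9b 97 92 d9 92 36.
Inner input = 9b 97 92 d9 92 36 ∥ f7 bf 5d 58 d9.
Inner hash: sum = 155+151+146+217+146+54+247+191+93+88+217 = 1705 → 06 a9.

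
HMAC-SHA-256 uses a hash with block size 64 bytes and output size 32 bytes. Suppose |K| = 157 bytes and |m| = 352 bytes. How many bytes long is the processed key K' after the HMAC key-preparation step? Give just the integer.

64

Key is 157 > 64 bytes, so it is hashed to 32 bytes then zero-padded to 64: |K'| = 64.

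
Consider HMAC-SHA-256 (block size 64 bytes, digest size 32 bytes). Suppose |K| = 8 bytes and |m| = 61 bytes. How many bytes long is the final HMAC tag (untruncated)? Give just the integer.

The tag is one SHA-256 digest: 32 bytes.

32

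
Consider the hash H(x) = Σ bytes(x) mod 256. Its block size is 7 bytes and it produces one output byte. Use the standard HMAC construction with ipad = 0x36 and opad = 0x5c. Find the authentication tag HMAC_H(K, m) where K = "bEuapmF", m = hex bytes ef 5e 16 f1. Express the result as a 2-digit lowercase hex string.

Key "bEuapmF" = 62 45 75 61 70 6d 46 is exactly B = 7 bytes: K' = 62 45 75 61 70 6d 46.
K' ⊕ ipad = 54 73 43 57 46 5b 70.  K' ⊕ opad = 3e 19 29 3d 2c 31 1a.
Inner input = (K'⊕ipad) ∥ m = 54 73 43 57 46 5b 70 ∥ ef 5e 16 f1.
Inner hash: sum = 84+115+67+87+70+91+112+239+94+22+241 = 1222; mod 256 = 198 → c6.
Outer input = (K'⊕opad) ∥ inner = 3e 19 29 3d 2c 31 1a ∥ c6.
Outer hash (tag): sum = 62+25+41+61+44+49+26+198 = 506; mod 256 = 250 → fa.

fa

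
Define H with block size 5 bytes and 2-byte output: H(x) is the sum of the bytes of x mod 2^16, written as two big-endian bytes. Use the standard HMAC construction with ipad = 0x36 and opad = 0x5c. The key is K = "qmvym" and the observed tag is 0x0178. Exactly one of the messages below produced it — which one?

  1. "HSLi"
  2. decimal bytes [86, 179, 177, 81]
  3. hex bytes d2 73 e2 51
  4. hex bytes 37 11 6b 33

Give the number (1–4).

Key "qmvym" = 71 6d 76 79 6d is exactly B = 5 bytes: K' = 71 6d 76 79 6d.
K' ⊕ ipad = 47 5b 40 4f 5b; K' ⊕ opad = 2d 31 2a 25 31.
m1: inner = H(47 5b 40 4f 5b 48 53 4c 69) = 02 dc; tag = H(2d 31 2a 25 31 02 dc) = 01bc
m2: inner = H(47 5b 40 4f 5b 56 b3 b1 51) = 03 97; tag = H(2d 31 2a 25 31 03 97) = 0178 ← matches
m3: inner = H(47 5b 40 4f 5b d2 73 e2 51) = 04 04; tag = H(2d 31 2a 25 31 04 04) = 00e6
m4: inner = H(47 5b 40 4f 5b 37 11 6b 33) = 02 72; tag = H(2d 31 2a 25 31 02 72) = 0152

2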